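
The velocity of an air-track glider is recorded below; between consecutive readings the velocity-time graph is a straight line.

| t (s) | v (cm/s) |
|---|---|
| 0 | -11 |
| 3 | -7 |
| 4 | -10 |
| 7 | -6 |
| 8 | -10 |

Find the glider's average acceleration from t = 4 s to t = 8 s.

0 cm/s²

Average acceleration = Δv/Δt = (-10 − -10)/(8 − 4) = 0 cm/s².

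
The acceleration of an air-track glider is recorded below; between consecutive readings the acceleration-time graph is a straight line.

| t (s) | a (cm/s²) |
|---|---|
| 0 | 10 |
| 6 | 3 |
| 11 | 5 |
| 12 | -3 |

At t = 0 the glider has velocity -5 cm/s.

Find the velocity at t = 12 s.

Δv equals the area under the a-t graph; then v = v₀ + Δv.
0–6 s: ½(10 + 3)(6) = 39 cm/s
6–11 s: ½(3 + 5)(5) = 20 cm/s
11–12 s: ½(5 + -3)(1) = 1 cm/s
Δv = 60 cm/s, so v(12) = -5 + (60) = 55 cm/s.

55 cm/s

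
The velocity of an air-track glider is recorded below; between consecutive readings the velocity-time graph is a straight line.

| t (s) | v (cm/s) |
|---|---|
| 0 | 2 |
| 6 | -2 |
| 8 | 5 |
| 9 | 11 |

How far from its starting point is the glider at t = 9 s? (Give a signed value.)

Displacement is the signed area under the v-t curve.
0–6 s: ½(2 + -2)(6) = 0 cm
6–8 s: ½(-2 + 5)(2) = 3 cm
8–9 s: ½(5 + 11)(1) = 8 cm
Net displacement = 11 cm

11 cm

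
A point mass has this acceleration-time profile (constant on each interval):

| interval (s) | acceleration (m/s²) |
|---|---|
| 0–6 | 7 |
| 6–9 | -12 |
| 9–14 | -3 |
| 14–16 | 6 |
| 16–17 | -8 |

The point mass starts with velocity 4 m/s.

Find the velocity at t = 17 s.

-1 m/s

Δv equals the area under the a-t graph; then v = v₀ + Δv.
0–6 s: 7 × 6 = 42 m/s
6–9 s: -12 × 3 = -36 m/s
9–14 s: -3 × 5 = -15 m/s
14–16 s: 6 × 2 = 12 m/s
16–17 s: -8 × 1 = -8 m/s
Δv = -5 m/s, so v(17) = 4 + (-5) = -1 m/s.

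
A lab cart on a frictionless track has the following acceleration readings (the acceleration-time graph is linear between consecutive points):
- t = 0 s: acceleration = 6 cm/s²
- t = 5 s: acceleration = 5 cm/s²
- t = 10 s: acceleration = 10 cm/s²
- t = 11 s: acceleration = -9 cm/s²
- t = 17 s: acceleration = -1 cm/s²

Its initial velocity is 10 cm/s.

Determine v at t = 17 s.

Δv equals the area under the a-t graph; then v = v₀ + Δv.
0–5 s: ½(6 + 5)(5) = 27.5 cm/s
5–10 s: ½(5 + 10)(5) = 37.5 cm/s
10–11 s: ½(10 + -9)(1) = 0.5 cm/s
11–17 s: ½(-9 + -1)(6) = -30 cm/s
Δv = 35.5 cm/s, so v(17) = 10 + (35.5) = 45.5 cm/s.

45.5 cm/s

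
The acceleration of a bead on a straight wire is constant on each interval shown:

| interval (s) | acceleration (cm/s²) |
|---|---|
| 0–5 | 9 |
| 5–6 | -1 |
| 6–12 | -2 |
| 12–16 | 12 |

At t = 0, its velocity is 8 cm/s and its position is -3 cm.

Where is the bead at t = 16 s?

734 cm

On each constant-a segment, Δv = aΔt and Δx = v₀Δt + ½aΔt²; chain segment to segment.
0–5 s: v starts 8 cm/s; Δx = 8·5 + ½·9·5² = 152.5 cm; v ends 53 cm/s.
5–6 s: v starts 53 cm/s; Δx = 53·1 + ½·-1·1² = 52.5 cm; v ends 52 cm/s.
6–12 s: v starts 52 cm/s; Δx = 52·6 + ½·-2·6² = 276 cm; v ends 40 cm/s.
12–16 s: v starts 40 cm/s; Δx = 40·4 + ½·12·4² = 256 cm; v ends 88 cm/s.
x(16) = -3 + Σ Δx = 734 cm.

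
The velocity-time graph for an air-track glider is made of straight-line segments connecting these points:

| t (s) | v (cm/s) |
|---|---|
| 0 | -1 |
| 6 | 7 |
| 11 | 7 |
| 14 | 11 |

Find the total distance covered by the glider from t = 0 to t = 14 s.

80.75 cm

Total distance travelled is ∫|v| dt — sum the magnitudes of each area piece.
0–6 s: v = 0 at t = 0.75 s; triangle areas 0.375 + 18.375 = 18.75 cm
6–11 s: |7| × 5 = 35 cm
11–14 s: |½(7 + 11)(3)| = 27 cm
Total distance = 80.75 cm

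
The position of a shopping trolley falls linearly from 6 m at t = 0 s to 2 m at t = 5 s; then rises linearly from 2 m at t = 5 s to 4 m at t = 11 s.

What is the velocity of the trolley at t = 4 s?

-0.8 m/s

Velocity is the slope of the x-t graph on 0–5 s: (2 − 6)/(5 − 0) = -0.8 m/s.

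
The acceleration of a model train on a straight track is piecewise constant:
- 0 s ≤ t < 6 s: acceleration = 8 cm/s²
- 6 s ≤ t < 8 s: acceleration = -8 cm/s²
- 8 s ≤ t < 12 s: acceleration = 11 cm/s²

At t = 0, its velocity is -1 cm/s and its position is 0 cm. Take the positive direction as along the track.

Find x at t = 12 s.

On each constant-a segment, Δv = aΔt and Δx = v₀Δt + ½aΔt²; chain segment to segment.
0–6 s: v starts -1 cm/s; Δx = -1·6 + ½·8·6² = 138 cm; v ends 47 cm/s.
6–8 s: v starts 47 cm/s; Δx = 47·2 + ½·-8·2² = 78 cm; v ends 31 cm/s.
8–12 s: v starts 31 cm/s; Δx = 31·4 + ½·11·4² = 212 cm; v ends 75 cm/s.
x(12) = 0 + Σ Δx = 428 cm.

428 cm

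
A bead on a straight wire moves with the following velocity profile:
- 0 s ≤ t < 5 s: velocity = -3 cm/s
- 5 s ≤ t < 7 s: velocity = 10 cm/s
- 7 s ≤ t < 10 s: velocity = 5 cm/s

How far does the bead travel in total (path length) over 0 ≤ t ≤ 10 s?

50 cm

Distance (not displacement) is the total path length: add the absolute areas under v-t.
0–5 s: |-3| × 5 = 15 cm
5–7 s: |10| × 2 = 20 cm
7–10 s: |5| × 3 = 15 cm
Total distance = 50 cm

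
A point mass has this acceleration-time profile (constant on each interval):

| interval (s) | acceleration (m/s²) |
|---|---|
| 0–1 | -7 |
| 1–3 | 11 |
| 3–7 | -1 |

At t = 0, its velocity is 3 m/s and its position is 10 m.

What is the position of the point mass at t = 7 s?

On each constant-a segment, Δv = aΔt and Δx = v₀Δt + ½aΔt²; chain segment to segment.
0–1 s: v starts 3 m/s; Δx = 3·1 + ½·-7·1² = -0.5 m; v ends -4 m/s.
1–3 s: v starts -4 m/s; Δx = -4·2 + ½·11·2² = 14 m; v ends 18 m/s.
3–7 s: v starts 18 m/s; Δx = 18·4 + ½·-1·4² = 64 m; v ends 14 m/s.
x(7) = 10 + Σ Δx = 87.5 m.

87.5 m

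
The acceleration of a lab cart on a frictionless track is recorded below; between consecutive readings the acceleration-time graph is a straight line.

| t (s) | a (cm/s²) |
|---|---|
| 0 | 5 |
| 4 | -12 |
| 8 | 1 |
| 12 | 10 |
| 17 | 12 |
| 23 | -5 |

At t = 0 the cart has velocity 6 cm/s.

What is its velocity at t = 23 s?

Δv equals the area under the a-t graph; then v = v₀ + Δv.
0–4 s: ½(5 + -12)(4) = -14 cm/s
4–8 s: ½(-12 + 1)(4) = -22 cm/s
8–12 s: ½(1 + 10)(4) = 22 cm/s
12–17 s: ½(10 + 12)(5) = 55 cm/s
17–23 s: ½(12 + -5)(6) = 21 cm/s
Δv = 62 cm/s, so v(23) = 6 + (62) = 68 cm/s.

68 cm/s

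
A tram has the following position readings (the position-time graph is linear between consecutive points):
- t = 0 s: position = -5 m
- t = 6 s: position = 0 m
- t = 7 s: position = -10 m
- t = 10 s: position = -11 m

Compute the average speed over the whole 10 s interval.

Average speed = (total path length)/(elapsed time); on a piecewise-linear x-t graph the path length is Σ|Δx|.
0–6 s: |Δx| = |0 − -5| = 5 m
6–7 s: |Δx| = |-10 − 0| = 10 m
7–10 s: |Δx| = |-11 − -10| = 1 m
Total path = 16 m; average speed = 16/10 = 1.6 m/s.

1.6 m/s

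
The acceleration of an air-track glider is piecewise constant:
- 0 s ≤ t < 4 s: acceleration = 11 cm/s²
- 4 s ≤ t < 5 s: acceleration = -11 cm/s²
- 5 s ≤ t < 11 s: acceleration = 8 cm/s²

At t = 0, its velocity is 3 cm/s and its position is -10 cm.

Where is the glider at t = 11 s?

On each constant-a segment, Δv = aΔt and Δx = v₀Δt + ½aΔt²; chain segment to segment.
0–4 s: v starts 3 cm/s; Δx = 3·4 + ½·11·4² = 100 cm; v ends 47 cm/s.
4–5 s: v starts 47 cm/s; Δx = 47·1 + ½·-11·1² = 41.5 cm; v ends 36 cm/s.
5–11 s: v starts 36 cm/s; Δx = 36·6 + ½·8·6² = 360 cm; v ends 84 cm/s.
x(11) = -10 + Σ Δx = 491.5 cm.

491.5 cm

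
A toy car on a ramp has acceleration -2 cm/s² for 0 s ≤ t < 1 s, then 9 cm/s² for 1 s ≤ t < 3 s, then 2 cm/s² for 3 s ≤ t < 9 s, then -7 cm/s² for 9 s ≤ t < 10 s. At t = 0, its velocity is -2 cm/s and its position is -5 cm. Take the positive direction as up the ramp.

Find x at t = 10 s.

On each constant-a segment, Δv = aΔt and Δx = v₀Δt + ½aΔt²; chain segment to segment.
0–1 s: v starts -2 cm/s; Δx = -2·1 + ½·-2·1² = -3 cm; v ends -4 cm/s.
1–3 s: v starts -4 cm/s; Δx = -4·2 + ½·9·2² = 10 cm; v ends 14 cm/s.
3–9 s: v starts 14 cm/s; Δx = 14·6 + ½·2·6² = 120 cm; v ends 26 cm/s.
9–10 s: v starts 26 cm/s; Δx = 26·1 + ½·-7·1² = 22.5 cm; v ends 19 cm/s.
x(10) = -5 + Σ Δx = 144.5 cm.

144.5 cm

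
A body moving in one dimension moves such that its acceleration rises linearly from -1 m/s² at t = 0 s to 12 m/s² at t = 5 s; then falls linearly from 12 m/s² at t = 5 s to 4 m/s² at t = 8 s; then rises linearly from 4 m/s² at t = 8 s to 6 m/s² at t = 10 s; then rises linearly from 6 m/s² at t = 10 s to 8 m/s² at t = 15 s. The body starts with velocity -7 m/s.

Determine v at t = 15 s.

Δv equals the area under the a-t graph; then v = v₀ + Δv.
0–5 s: ½(-1 + 12)(5) = 27.5 m/s
5–8 s: ½(12 + 4)(3) = 24 m/s
8–10 s: ½(4 + 6)(2) = 10 m/s
10–15 s: ½(6 + 8)(5) = 35 m/s
Δv = 96.5 m/s, so v(15) = -7 + (96.5) = 89.5 m/s.

89.5 m/s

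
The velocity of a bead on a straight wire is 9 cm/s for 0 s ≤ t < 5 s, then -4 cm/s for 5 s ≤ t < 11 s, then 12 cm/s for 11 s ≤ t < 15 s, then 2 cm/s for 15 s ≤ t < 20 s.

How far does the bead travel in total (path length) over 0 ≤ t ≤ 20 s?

127 cm

Distance (not displacement) is the total path length: add the absolute areas under v-t.
0–5 s: |9| × 5 = 45 cm
5–11 s: |-4| × 6 = 24 cm
11–15 s: |12| × 4 = 48 cm
15–20 s: |2| × 5 = 10 cm
Total distance = 127 cm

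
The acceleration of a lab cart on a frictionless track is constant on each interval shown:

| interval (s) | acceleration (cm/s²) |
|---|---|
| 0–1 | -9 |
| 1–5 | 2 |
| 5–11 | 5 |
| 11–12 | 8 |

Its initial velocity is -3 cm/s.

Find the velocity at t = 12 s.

34 cm/s

Δv equals the area under the a-t graph; then v = v₀ + Δv.
0–1 s: -9 × 1 = -9 cm/s
1–5 s: 2 × 4 = 8 cm/s
5–11 s: 5 × 6 = 30 cm/s
11–12 s: 8 × 1 = 8 cm/s
Δv = 37 cm/s, so v(12) = -3 + (37) = 34 cm/s.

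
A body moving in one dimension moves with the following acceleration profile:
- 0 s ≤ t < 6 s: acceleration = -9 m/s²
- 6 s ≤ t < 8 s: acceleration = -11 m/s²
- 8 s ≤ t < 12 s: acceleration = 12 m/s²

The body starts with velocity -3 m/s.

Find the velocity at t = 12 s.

-31 m/s

Δv equals the area under the a-t graph; then v = v₀ + Δv.
0–6 s: -9 × 6 = -54 m/s
6–8 s: -11 × 2 = -22 m/s
8–12 s: 12 × 4 = 48 m/s
Δv = -28 m/s, so v(12) = -3 + (-28) = -31 m/s.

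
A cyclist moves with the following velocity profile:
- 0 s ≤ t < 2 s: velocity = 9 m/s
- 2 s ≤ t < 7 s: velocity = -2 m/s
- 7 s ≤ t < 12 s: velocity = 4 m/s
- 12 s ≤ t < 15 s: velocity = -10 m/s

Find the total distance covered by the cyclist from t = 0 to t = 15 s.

Distance (not displacement) is the total path length: add the absolute areas under v-t.
0–2 s: |9| × 2 = 18 m
2–7 s: |-2| × 5 = 10 m
7–12 s: |4| × 5 = 20 m
12–15 s: |-10| × 3 = 30 m
Total distance = 78 m

78 m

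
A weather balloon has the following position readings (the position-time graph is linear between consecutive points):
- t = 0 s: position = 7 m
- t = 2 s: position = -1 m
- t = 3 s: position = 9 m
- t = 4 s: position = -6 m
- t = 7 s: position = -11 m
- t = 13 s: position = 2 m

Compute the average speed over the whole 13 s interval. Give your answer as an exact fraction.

Average speed = (total path length)/(elapsed time); on a piecewise-linear x-t graph the path length is Σ|Δx|.
0–2 s: |Δx| = |-1 − 7| = 8 m
2–3 s: |Δx| = |9 − -1| = 10 m
3–4 s: |Δx| = |-6 − 9| = 15 m
4–7 s: |Δx| = |-11 − -6| = 5 m
7–13 s: |Δx| = |2 − -11| = 13 m
Total path = 51 m; average speed = 51/13 = 51/13 m/s.

51/13 m/s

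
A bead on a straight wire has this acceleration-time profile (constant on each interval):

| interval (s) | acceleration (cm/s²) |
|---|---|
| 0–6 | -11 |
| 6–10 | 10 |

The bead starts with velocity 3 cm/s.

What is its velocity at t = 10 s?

-23 cm/s

Δv equals the area under the a-t graph; then v = v₀ + Δv.
0–6 s: -11 × 6 = -66 cm/s
6–10 s: 10 × 4 = 40 cm/s
Δv = -26 cm/s, so v(10) = 3 + (-26) = -23 cm/s.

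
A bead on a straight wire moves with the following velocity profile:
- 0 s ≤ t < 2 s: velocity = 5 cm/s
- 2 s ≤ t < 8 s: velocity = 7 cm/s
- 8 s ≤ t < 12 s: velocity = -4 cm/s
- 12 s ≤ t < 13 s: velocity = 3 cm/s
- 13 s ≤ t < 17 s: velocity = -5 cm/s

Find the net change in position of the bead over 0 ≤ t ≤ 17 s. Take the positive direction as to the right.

19 cm

Displacement is the signed area under the v-t curve.
0–2 s: 5 × 2 = 10 cm
2–8 s: 7 × 6 = 42 cm
8–12 s: -4 × 4 = -16 cm
12–13 s: 3 × 1 = 3 cm
13–17 s: -5 × 4 = -20 cm
Net displacement = 19 cm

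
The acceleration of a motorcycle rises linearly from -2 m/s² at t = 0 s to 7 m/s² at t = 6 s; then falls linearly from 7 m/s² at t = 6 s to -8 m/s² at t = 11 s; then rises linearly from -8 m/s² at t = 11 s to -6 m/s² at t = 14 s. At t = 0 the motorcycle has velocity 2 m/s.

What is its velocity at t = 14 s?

-6.5 m/s

Δv equals the area under the a-t graph; then v = v₀ + Δv.
0–6 s: ½(-2 + 7)(6) = 15 m/s
6–11 s: ½(7 + -8)(5) = -2.5 m/s
11–14 s: ½(-8 + -6)(3) = -21 m/s
Δv = -8.5 m/s, so v(14) = 2 + (-8.5) = -6.5 m/s.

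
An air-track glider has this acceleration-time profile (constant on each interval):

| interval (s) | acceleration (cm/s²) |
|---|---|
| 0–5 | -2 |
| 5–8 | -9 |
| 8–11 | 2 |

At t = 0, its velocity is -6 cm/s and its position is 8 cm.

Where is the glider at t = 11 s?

-255.5 cm

On each constant-a segment, Δv = aΔt and Δx = v₀Δt + ½aΔt²; chain segment to segment.
0–5 s: v starts -6 cm/s; Δx = -6·5 + ½·-2·5² = -55 cm; v ends -16 cm/s.
5–8 s: v starts -16 cm/s; Δx = -16·3 + ½·-9·3² = -88.5 cm; v ends -43 cm/s.
8–11 s: v starts -43 cm/s; Δx = -43·3 + ½·2·3² = -120 cm; v ends -37 cm/s.
x(11) = 8 + Σ Δx = -255.5 cm.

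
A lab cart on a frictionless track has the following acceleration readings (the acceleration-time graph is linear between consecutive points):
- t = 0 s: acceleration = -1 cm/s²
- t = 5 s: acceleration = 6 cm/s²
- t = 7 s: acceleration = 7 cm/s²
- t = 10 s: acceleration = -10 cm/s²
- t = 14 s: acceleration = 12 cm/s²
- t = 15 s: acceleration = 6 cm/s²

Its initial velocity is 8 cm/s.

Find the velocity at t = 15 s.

42 cm/s

Δv equals the area under the a-t graph; then v = v₀ + Δv.
0–5 s: ½(-1 + 6)(5) = 12.5 cm/s
5–7 s: ½(6 + 7)(2) = 13 cm/s
7–10 s: ½(7 + -10)(3) = -4.5 cm/s
10–14 s: ½(-10 + 12)(4) = 4 cm/s
14–15 s: ½(12 + 6)(1) = 9 cm/s
Δv = 34 cm/s, so v(15) = 8 + (34) = 42 cm/s.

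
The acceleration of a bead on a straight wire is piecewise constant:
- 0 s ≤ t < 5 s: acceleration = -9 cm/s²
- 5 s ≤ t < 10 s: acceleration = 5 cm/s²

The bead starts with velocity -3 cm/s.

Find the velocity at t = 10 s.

Δv equals the area under the a-t graph; then v = v₀ + Δv.
0–5 s: -9 × 5 = -45 cm/s
5–10 s: 5 × 5 = 25 cm/s
Δv = -20 cm/s, so v(10) = -3 + (-20) = -23 cm/s.

-23 cm/s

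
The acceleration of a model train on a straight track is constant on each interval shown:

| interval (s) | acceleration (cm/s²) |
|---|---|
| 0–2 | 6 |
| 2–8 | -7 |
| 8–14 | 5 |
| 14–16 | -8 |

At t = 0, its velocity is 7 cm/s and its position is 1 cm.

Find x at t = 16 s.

On each constant-a segment, Δv = aΔt and Δx = v₀Δt + ½aΔt²; chain segment to segment.
0–2 s: v starts 7 cm/s; Δx = 7·2 + ½·6·2² = 26 cm; v ends 19 cm/s.
2–8 s: v starts 19 cm/s; Δx = 19·6 + ½·-7·6² = -12 cm; v ends -23 cm/s.
8–14 s: v starts -23 cm/s; Δx = -23·6 + ½·5·6² = -48 cm; v ends 7 cm/s.
14–16 s: v starts 7 cm/s; Δx = 7·2 + ½·-8·2² = -2 cm; v ends -9 cm/s.
x(16) = 1 + Σ Δx = -35 cm.

-35 cm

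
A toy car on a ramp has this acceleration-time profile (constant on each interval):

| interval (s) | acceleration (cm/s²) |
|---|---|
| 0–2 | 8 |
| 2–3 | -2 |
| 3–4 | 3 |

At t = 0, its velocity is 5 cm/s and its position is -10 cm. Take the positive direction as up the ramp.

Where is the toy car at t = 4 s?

On each constant-a segment, Δv = aΔt and Δx = v₀Δt + ½aΔt²; chain segment to segment.
0–2 s: v starts 5 cm/s; Δx = 5·2 + ½·8·2² = 26 cm; v ends 21 cm/s.
2–3 s: v starts 21 cm/s; Δx = 21·1 + ½·-2·1² = 20 cm; v ends 19 cm/s.
3–4 s: v starts 19 cm/s; Δx = 19·1 + ½·3·1² = 20.5 cm; v ends 22 cm/s.
x(4) = -10 + Σ Δx = 56.5 cm.

56.5 cm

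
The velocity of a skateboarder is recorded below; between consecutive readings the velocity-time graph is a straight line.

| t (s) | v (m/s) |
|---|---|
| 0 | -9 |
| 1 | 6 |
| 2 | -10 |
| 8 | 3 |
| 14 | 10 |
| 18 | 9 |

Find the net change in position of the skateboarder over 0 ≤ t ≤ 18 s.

Displacement is the signed area under the v-t curve.
0–1 s: ½(-9 + 6)(1) = -1.5 m
1–2 s: ½(6 + -10)(1) = -2 m
2–8 s: ½(-10 + 3)(6) = -21 m
8–14 s: ½(3 + 10)(6) = 39 m
14–18 s: ½(10 + 9)(4) = 38 m
Net displacement = 52.5 m

52.5 m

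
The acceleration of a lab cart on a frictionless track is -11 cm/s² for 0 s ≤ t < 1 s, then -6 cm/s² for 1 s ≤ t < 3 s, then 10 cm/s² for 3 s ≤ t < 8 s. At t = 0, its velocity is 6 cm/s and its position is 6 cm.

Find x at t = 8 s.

On each constant-a segment, Δv = aΔt and Δx = v₀Δt + ½aΔt²; chain segment to segment.
0–1 s: v starts 6 cm/s; Δx = 6·1 + ½·-11·1² = 0.5 cm; v ends -5 cm/s.
1–3 s: v starts -5 cm/s; Δx = -5·2 + ½·-6·2² = -22 cm; v ends -17 cm/s.
3–8 s: v starts -17 cm/s; Δx = -17·5 + ½·10·5² = 40 cm; v ends 33 cm/s.
x(8) = 6 + Σ Δx = 24.5 cm.

24.5 cm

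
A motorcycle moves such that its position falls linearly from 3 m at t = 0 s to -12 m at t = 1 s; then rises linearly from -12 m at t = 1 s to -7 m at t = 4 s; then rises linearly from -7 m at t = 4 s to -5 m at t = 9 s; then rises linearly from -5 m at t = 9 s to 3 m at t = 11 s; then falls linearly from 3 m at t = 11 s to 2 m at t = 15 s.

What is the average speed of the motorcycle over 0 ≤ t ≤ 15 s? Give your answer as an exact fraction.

31/15 m/s

Average speed = (total path length)/(elapsed time); on a piecewise-linear x-t graph the path length is Σ|Δx|.
0–1 s: |Δx| = |-12 − 3| = 15 m
1–4 s: |Δx| = |-7 − -12| = 5 m
4–9 s: |Δx| = |-5 − -7| = 2 m
9–11 s: |Δx| = |3 − -5| = 8 m
11–15 s: |Δx| = |2 − 3| = 1 m
Total path = 31 m; average speed = 31/15 = 31/15 m/s.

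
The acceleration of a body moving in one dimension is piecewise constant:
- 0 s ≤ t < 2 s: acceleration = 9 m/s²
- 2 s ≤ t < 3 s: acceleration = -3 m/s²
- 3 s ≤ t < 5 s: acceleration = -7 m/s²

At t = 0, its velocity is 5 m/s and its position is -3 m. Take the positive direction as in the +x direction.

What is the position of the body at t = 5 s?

72.5 m

On each constant-a segment, Δv = aΔt and Δx = v₀Δt + ½aΔt²; chain segment to segment.
0–2 s: v starts 5 m/s; Δx = 5·2 + ½·9·2² = 28 m; v ends 23 m/s.
2–3 s: v starts 23 m/s; Δx = 23·1 + ½·-3·1² = 21.5 m; v ends 20 m/s.
3–5 s: v starts 20 m/s; Δx = 20·2 + ½·-7·2² = 26 m; v ends 6 m/s.
x(5) = -3 + Σ Δx = 72.5 m.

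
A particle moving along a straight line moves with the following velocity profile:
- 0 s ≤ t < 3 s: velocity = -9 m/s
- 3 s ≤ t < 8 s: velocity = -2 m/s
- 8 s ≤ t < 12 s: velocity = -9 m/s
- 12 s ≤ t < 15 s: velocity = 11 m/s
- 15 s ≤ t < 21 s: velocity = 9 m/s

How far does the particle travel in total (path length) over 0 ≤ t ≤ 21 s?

Total distance travelled is ∫|v| dt — sum the magnitudes of each area piece.
0–3 s: |-9| × 3 = 27 m
3–8 s: |-2| × 5 = 10 m
8–12 s: |-9| × 4 = 36 m
12–15 s: |11| × 3 = 33 m
15–21 s: |9| × 6 = 54 m
Total distance = 160 m

160 m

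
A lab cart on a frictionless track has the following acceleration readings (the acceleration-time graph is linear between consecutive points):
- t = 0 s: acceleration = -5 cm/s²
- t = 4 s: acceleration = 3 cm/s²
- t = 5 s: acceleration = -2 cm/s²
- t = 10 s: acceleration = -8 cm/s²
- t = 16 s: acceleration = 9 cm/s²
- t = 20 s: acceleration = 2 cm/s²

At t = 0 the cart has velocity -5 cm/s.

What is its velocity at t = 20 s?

-8.5 cm/s

Δv equals the area under the a-t graph; then v = v₀ + Δv.
0–4 s: ½(-5 + 3)(4) = -4 cm/s
4–5 s: ½(3 + -2)(1) = 0.5 cm/s
5–10 s: ½(-2 + -8)(5) = -25 cm/s
10–16 s: ½(-8 + 9)(6) = 3 cm/s
16–20 s: ½(9 + 2)(4) = 22 cm/s
Δv = -3.5 cm/s, so v(20) = -5 + (-3.5) = -8.5 cm/s.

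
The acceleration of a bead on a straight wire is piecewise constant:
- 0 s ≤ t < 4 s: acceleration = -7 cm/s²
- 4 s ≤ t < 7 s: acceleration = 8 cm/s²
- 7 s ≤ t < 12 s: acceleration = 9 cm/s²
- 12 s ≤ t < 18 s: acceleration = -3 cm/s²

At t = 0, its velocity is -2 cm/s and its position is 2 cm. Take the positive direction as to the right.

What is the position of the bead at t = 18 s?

On each constant-a segment, Δv = aΔt and Δx = v₀Δt + ½aΔt²; chain segment to segment.
0–4 s: v starts -2 cm/s; Δx = -2·4 + ½·-7·4² = -64 cm; v ends -30 cm/s.
4–7 s: v starts -30 cm/s; Δx = -30·3 + ½·8·3² = -54 cm; v ends -6 cm/s.
7–12 s: v starts -6 cm/s; Δx = -6·5 + ½·9·5² = 82.5 cm; v ends 39 cm/s.
12–18 s: v starts 39 cm/s; Δx = 39·6 + ½·-3·6² = 180 cm; v ends 21 cm/s.
x(18) = 2 + Σ Δx = 146.5 cm.

146.5 cm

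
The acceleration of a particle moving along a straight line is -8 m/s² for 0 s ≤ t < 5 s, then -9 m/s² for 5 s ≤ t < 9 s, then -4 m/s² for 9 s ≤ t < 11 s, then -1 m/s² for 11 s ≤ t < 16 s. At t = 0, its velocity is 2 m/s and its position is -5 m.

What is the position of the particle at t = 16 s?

-897.5 m

On each constant-a segment, Δv = aΔt and Δx = v₀Δt + ½aΔt²; chain segment to segment.
0–5 s: v starts 2 m/s; Δx = 2·5 + ½·-8·5² = -90 m; v ends -38 m/s.
5–9 s: v starts -38 m/s; Δx = -38·4 + ½·-9·4² = -224 m; v ends -74 m/s.
9–11 s: v starts -74 m/s; Δx = -74·2 + ½·-4·2² = -156 m; v ends -82 m/s.
11–16 s: v starts -82 m/s; Δx = -82·5 + ½·-1·5² = -422.5 m; v ends -87 m/s.
x(16) = -5 + Σ Δx = -897.5 m.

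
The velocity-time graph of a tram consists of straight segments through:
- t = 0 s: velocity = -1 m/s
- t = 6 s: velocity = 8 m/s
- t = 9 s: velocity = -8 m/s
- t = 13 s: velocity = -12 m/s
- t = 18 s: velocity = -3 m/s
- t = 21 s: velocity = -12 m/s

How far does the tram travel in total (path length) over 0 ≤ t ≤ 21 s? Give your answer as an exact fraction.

401/3 m

Distance (not displacement) is the total path length: add the absolute areas under v-t.
0–6 s: v = 0 at t = 2/3 s; triangle areas 1/3 + 64/3 = 65/3 m
6–9 s: v = 0 at t = 7.5 s; triangle areas 6 + 6 = 12 m
9–13 s: |½(-8 + -12)(4)| = 40 m
13–18 s: |½(-12 + -3)(5)| = 37.5 m
18–21 s: |½(-3 + -12)(3)| = 22.5 m
Total distance = 401/3 m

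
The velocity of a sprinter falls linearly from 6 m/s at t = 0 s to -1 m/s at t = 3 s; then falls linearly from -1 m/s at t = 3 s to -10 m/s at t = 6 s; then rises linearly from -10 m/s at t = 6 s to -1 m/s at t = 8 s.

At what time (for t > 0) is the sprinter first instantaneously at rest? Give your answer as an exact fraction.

t = 18/7 s

v changes sign on 0–3 s (from 6 to -1); the graph is linear there, so v = 0 at t = 0 + (-6)·(3 − 0)/(-1 − 6) = 18/7 s.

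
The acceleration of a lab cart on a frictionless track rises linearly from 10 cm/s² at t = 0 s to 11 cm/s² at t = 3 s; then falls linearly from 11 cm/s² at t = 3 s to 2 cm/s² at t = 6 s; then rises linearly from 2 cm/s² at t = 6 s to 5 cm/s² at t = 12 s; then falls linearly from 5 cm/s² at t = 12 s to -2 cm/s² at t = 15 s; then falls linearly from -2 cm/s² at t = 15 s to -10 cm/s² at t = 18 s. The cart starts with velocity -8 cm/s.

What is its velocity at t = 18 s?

50.5 cm/s

Δv equals the area under the a-t graph; then v = v₀ + Δv.
0–3 s: ½(10 + 11)(3) = 31.5 cm/s
3–6 s: ½(11 + 2)(3) = 19.5 cm/s
6–12 s: ½(2 + 5)(6) = 21 cm/s
12–15 s: ½(5 + -2)(3) = 4.5 cm/s
15–18 s: ½(-2 + -10)(3) = -18 cm/s
Δv = 58.5 cm/s, so v(18) = -8 + (58.5) = 50.5 cm/s.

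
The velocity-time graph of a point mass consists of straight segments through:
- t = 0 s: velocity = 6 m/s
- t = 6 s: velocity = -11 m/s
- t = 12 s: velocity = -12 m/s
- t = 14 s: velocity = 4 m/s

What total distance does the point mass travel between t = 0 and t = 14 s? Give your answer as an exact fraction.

1814/17 m

Distance (not displacement) is the total path length: add the absolute areas under v-t.
0–6 s: v = 0 at t = 36/17 s; triangle areas 108/17 + 363/17 = 471/17 m
6–12 s: |½(-11 + -12)(6)| = 69 m
12–14 s: v = 0 at t = 13.5 s; triangle areas 9 + 1 = 10 m
Total distance = 1814/17 m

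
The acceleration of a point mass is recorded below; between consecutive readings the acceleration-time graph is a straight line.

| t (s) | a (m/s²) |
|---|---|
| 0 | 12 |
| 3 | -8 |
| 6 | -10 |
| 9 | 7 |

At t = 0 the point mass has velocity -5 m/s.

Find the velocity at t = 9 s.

Δv equals the area under the a-t graph; then v = v₀ + Δv.
0–3 s: ½(12 + -8)(3) = 6 m/s
3–6 s: ½(-8 + -10)(3) = -27 m/s
6–9 s: ½(-10 + 7)(3) = -4.5 m/s
Δv = -25.5 m/s, so v(9) = -5 + (-25.5) = -30.5 m/s.

-30.5 m/s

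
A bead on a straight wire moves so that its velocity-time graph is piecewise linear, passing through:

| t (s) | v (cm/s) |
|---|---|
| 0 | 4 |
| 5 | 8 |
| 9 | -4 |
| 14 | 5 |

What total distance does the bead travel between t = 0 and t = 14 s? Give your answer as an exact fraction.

985/18 cm

Total distance travelled is ∫|v| dt — sum the magnitudes of each area piece.
0–5 s: |½(4 + 8)(5)| = 30 cm
5–9 s: v = 0 at t = 23/3 s; triangle areas 32/3 + 8/3 = 40/3 cm
9–14 s: v = 0 at t = 101/9 s; triangle areas 40/9 + 125/18 = 205/18 cm
Total distance = 985/18 cm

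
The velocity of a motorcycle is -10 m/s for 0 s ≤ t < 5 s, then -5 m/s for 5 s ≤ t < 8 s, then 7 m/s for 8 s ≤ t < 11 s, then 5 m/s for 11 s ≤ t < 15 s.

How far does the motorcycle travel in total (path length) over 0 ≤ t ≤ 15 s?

106 m

Total distance travelled is ∫|v| dt — sum the magnitudes of each area piece.
0–5 s: |-10| × 5 = 50 m
5–8 s: |-5| × 3 = 15 m
8–11 s: |7| × 3 = 21 m
11–15 s: |5| × 4 = 20 m
Total distance = 106 m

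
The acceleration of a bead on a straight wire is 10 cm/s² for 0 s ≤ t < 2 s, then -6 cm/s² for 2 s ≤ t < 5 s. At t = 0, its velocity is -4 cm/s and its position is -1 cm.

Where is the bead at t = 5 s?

32 cm

On each constant-a segment, Δv = aΔt and Δx = v₀Δt + ½aΔt²; chain segment to segment.
0–2 s: v starts -4 cm/s; Δx = -4·2 + ½·10·2² = 12 cm; v ends 16 cm/s.
2–5 s: v starts 16 cm/s; Δx = 16·3 + ½·-6·3² = 21 cm; v ends -2 cm/s.
x(5) = -1 + Σ Δx = 32 cm.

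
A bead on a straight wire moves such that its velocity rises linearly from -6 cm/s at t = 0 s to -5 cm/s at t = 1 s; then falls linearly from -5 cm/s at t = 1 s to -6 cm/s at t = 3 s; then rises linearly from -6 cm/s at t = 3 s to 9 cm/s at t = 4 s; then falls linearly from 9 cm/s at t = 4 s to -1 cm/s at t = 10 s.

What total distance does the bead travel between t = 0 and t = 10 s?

Total distance travelled is ∫|v| dt — sum the magnitudes of each area piece.
0–1 s: |½(-6 + -5)(1)| = 5.5 cm
1–3 s: |½(-5 + -6)(2)| = 11 cm
3–4 s: v = 0 at t = 3.4 s; triangle areas 1.2 + 2.7 = 3.9 cm
4–10 s: v = 0 at t = 9.4 s; triangle areas 24.3 + 0.3 = 24.6 cm
Total distance = 45 cm

45 cm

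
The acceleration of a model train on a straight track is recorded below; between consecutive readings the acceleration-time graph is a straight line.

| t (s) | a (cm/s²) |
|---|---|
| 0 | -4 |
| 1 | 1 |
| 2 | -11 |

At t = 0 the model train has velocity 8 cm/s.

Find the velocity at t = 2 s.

Δv equals the area under the a-t graph; then v = v₀ + Δv.
0–1 s: ½(-4 + 1)(1) = -1.5 cm/s
1–2 s: ½(1 + -11)(1) = -5 cm/s
Δv = -6.5 cm/s, so v(2) = 8 + (-6.5) = 1.5 cm/s.

1.5 cm/s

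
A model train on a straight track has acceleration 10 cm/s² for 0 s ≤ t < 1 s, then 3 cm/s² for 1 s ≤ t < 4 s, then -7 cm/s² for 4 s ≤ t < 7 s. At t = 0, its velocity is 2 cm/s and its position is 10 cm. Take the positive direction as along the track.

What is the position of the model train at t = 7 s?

98 cm

On each constant-a segment, Δv = aΔt and Δx = v₀Δt + ½aΔt²; chain segment to segment.
0–1 s: v starts 2 cm/s; Δx = 2·1 + ½·10·1² = 7 cm; v ends 12 cm/s.
1–4 s: v starts 12 cm/s; Δx = 12·3 + ½·3·3² = 49.5 cm; v ends 21 cm/s.
4–7 s: v starts 21 cm/s; Δx = 21·3 + ½·-7·3² = 31.5 cm; v ends 0 cm/s.
x(7) = 10 + Σ Δx = 98 cm.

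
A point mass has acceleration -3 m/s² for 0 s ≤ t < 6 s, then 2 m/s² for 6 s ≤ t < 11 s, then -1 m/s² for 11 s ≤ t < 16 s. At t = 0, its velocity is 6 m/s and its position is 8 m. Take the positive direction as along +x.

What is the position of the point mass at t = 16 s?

-67.5 m

On each constant-a segment, Δv = aΔt and Δx = v₀Δt + ½aΔt²; chain segment to segment.
0–6 s: v starts 6 m/s; Δx = 6·6 + ½·-3·6² = -18 m; v ends -12 m/s.
6–11 s: v starts -12 m/s; Δx = -12·5 + ½·2·5² = -35 m; v ends -2 m/s.
11–16 s: v starts -2 m/s; Δx = -2·5 + ½·-1·5² = -22.5 m; v ends -7 m/s.
x(16) = 8 + Σ Δx = -67.5 m.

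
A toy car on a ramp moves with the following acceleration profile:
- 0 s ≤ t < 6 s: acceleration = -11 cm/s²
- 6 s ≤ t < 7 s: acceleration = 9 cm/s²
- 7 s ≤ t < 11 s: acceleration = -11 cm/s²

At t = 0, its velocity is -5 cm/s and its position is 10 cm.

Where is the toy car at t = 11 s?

-620.5 cm

On each constant-a segment, Δv = aΔt and Δx = v₀Δt + ½aΔt²; chain segment to segment.
0–6 s: v starts -5 cm/s; Δx = -5·6 + ½·-11·6² = -228 cm; v ends -71 cm/s.
6–7 s: v starts -71 cm/s; Δx = -71·1 + ½·9·1² = -66.5 cm; v ends -62 cm/s.
7–11 s: v starts -62 cm/s; Δx = -62·4 + ½·-11·4² = -336 cm; v ends -106 cm/s.
x(11) = 10 + Σ Δx = -620.5 cm.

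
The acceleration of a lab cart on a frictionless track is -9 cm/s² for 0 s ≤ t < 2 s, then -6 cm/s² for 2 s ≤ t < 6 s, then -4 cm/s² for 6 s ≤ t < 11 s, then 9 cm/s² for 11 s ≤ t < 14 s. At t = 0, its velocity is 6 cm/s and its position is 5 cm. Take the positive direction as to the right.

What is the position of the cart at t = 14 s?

-454.5 cm

On each constant-a segment, Δv = aΔt and Δx = v₀Δt + ½aΔt²; chain segment to segment.
0–2 s: v starts 6 cm/s; Δx = 6·2 + ½·-9·2² = -6 cm; v ends -12 cm/s.
2–6 s: v starts -12 cm/s; Δx = -12·4 + ½·-6·4² = -96 cm; v ends -36 cm/s.
6–11 s: v starts -36 cm/s; Δx = -36·5 + ½·-4·5² = -230 cm; v ends -56 cm/s.
11–14 s: v starts -56 cm/s; Δx = -56·3 + ½·9·3² = -127.5 cm; v ends -29 cm/s.
x(14) = 5 + Σ Δx = -454.5 cm.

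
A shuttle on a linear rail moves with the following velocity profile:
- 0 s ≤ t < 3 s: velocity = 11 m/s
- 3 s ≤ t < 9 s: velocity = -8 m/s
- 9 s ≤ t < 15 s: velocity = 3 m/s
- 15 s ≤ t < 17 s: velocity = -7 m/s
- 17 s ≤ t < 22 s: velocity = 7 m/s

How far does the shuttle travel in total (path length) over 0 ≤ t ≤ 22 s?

148 m

Distance (not displacement) is the total path length: add the absolute areas under v-t.
0–3 s: |11| × 3 = 33 m
3–9 s: |-8| × 6 = 48 m
9–15 s: |3| × 6 = 18 m
15–17 s: |-7| × 2 = 14 m
17–22 s: |7| × 5 = 35 m
Total distance = 148 m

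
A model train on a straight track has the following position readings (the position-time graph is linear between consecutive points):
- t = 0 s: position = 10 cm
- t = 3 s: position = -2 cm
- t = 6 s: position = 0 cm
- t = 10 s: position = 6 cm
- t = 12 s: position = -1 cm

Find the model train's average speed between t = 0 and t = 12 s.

2.25 cm/s

Average speed = (total path length)/(elapsed time); on a piecewise-linear x-t graph the path length is Σ|Δx|.
0–3 s: |Δx| = |-2 − 10| = 12 cm
3–6 s: |Δx| = |0 − -2| = 2 cm
6–10 s: |Δx| = |6 − 0| = 6 cm
10–12 s: |Δx| = |-1 − 6| = 7 cm
Total path = 27 cm; average speed = 27/12 = 2.25 cm/s.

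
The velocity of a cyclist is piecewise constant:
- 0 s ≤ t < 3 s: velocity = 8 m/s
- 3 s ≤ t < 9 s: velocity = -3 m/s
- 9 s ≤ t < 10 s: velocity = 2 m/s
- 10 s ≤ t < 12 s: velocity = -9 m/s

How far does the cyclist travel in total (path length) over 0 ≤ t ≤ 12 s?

Distance (not displacement) is the total path length: add the absolute areas under v-t.
0–3 s: |8| × 3 = 24 m
3–9 s: |-3| × 6 = 18 m
9–10 s: |2| × 1 = 2 m
10–12 s: |-9| × 2 = 18 m
Total distance = 62 m

62 m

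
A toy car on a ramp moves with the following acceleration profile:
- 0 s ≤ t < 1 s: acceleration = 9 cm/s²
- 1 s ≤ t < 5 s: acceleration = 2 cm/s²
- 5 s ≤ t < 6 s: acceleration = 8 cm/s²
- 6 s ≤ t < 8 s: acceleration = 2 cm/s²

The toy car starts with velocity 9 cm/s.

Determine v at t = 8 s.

38 cm/s

Δv equals the area under the a-t graph; then v = v₀ + Δv.
0–1 s: 9 × 1 = 9 cm/s
1–5 s: 2 × 4 = 8 cm/s
5–6 s: 8 × 1 = 8 cm/s
6–8 s: 2 × 2 = 4 cm/s
Δv = 29 cm/s, so v(8) = 9 + (29) = 38 cm/s.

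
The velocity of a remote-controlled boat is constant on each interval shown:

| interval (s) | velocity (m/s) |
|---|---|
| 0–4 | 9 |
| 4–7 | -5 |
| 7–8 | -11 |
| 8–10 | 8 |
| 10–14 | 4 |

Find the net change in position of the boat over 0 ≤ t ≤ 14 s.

Displacement is the signed area under the v-t curve.
0–4 s: 9 × 4 = 36 m
4–7 s: -5 × 3 = -15 m
7–8 s: -11 × 1 = -11 m
8–10 s: 8 × 2 = 16 m
10–14 s: 4 × 4 = 16 m
Net displacement = 42 m

42 m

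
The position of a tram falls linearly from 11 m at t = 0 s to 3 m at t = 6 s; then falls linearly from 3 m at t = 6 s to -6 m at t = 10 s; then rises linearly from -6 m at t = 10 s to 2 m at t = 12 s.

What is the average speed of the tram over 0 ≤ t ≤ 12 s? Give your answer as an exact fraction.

Average speed = (total path length)/(elapsed time); on a piecewise-linear x-t graph the path length is Σ|Δx|.
0–6 s: |Δx| = |3 − 11| = 8 m
6–10 s: |Δx| = |-6 − 3| = 9 m
10–12 s: |Δx| = |2 − -6| = 8 m
Total path = 25 m; average speed = 25/12 = 25/12 m/s.

25/12 m/s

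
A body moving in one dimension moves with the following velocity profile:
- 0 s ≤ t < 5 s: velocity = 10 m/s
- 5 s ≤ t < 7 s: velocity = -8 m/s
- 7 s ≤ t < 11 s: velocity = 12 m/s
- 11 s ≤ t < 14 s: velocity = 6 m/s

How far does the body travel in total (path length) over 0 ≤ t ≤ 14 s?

Distance (not displacement) is the total path length: add the absolute areas under v-t.
0–5 s: |10| × 5 = 50 m
5–7 s: |-8| × 2 = 16 m
7–11 s: |12| × 4 = 48 m
11–14 s: |6| × 3 = 18 m
Total distance = 132 m

132 m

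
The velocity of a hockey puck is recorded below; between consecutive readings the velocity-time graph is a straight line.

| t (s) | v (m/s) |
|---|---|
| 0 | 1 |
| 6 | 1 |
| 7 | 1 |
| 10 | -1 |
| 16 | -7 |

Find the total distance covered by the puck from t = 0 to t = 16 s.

Distance (not displacement) is the total path length: add the absolute areas under v-t.
0–6 s: |1| × 6 = 6 m
6–7 s: |1| × 1 = 1 m
7–10 s: v = 0 at t = 8.5 s; triangle areas 0.75 + 0.75 = 1.5 m
10–16 s: |½(-1 + -7)(6)| = 24 m
Total distance = 32.5 m

32.5 m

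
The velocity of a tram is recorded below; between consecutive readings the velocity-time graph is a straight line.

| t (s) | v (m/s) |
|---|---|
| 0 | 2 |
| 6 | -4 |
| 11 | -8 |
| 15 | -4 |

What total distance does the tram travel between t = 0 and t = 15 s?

Distance (not displacement) is the total path length: add the absolute areas under v-t.
0–6 s: v = 0 at t = 2 s; triangle areas 2 + 8 = 10 m
6–11 s: |½(-4 + -8)(5)| = 30 m
11–15 s: |½(-8 + -4)(4)| = 24 m
Total distance = 64 m

64 m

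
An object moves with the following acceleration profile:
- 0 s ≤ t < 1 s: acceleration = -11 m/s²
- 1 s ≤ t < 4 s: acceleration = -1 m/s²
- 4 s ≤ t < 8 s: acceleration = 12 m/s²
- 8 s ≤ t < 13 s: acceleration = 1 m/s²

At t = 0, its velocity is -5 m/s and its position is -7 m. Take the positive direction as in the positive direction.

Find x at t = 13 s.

On each constant-a segment, Δv = aΔt and Δx = v₀Δt + ½aΔt²; chain segment to segment.
0–1 s: v starts -5 m/s; Δx = -5·1 + ½·-11·1² = -10.5 m; v ends -16 m/s.
1–4 s: v starts -16 m/s; Δx = -16·3 + ½·-1·3² = -52.5 m; v ends -19 m/s.
4–8 s: v starts -19 m/s; Δx = -19·4 + ½·12·4² = 20 m; v ends 29 m/s.
8–13 s: v starts 29 m/s; Δx = 29·5 + ½·1·5² = 157.5 m; v ends 34 m/s.
x(13) = -7 + Σ Δx = 107.5 m.

107.5 m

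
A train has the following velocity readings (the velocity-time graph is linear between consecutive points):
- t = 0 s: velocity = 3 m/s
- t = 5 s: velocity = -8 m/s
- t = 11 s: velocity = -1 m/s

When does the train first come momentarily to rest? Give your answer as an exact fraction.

v changes sign on 0–5 s (from 3 to -8); the graph is linear there, so v = 0 at t = 0 + (-3)·(5 − 0)/(-8 − 3) = 15/11 s.

t = 15/11 s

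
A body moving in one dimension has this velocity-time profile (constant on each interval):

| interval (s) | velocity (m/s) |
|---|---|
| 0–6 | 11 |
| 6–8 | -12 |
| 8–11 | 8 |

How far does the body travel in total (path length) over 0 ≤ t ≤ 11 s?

114 m

Distance (not displacement) is the total path length: add the absolute areas under v-t.
0–6 s: |11| × 6 = 66 m
6–8 s: |-12| × 2 = 24 m
8–11 s: |8| × 3 = 24 m
Total distance = 114 m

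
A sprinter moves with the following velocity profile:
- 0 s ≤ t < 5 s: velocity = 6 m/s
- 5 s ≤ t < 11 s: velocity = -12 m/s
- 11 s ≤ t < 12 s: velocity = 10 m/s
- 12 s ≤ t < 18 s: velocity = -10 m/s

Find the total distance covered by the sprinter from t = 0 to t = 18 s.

Distance (not displacement) is the total path length: add the absolute areas under v-t.
0–5 s: |6| × 5 = 30 m
5–11 s: |-12| × 6 = 72 m
11–12 s: |10| × 1 = 10 m
12–18 s: |-10| × 6 = 60 m
Total distance = 172 m

172 m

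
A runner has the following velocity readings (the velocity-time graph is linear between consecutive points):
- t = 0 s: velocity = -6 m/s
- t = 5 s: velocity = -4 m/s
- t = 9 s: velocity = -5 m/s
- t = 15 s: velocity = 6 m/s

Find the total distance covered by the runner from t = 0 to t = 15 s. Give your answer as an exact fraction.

Distance (not displacement) is the total path length: add the absolute areas under v-t.
0–5 s: |½(-6 + -4)(5)| = 25 m
5–9 s: |½(-4 + -5)(4)| = 18 m
9–15 s: v = 0 at t = 129/11 s; triangle areas 75/11 + 108/11 = 183/11 m
Total distance = 656/11 m

656/11 m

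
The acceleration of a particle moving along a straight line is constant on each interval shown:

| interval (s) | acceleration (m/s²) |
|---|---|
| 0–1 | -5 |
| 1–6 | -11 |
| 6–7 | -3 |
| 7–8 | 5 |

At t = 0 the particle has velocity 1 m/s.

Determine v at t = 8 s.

Δv equals the area under the a-t graph; then v = v₀ + Δv.
0–1 s: -5 × 1 = -5 m/s
1–6 s: -11 × 5 = -55 m/s
6–7 s: -3 × 1 = -3 m/s
7–8 s: 5 × 1 = 5 m/s
Δv = -58 m/s, so v(8) = 1 + (-58) = -57 m/s.

-57 m/s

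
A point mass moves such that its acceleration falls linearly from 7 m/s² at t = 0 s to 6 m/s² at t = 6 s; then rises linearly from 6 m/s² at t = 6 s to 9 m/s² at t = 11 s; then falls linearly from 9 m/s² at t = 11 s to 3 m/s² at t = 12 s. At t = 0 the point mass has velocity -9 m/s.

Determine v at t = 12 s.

Δv equals the area under the a-t graph; then v = v₀ + Δv.
0–6 s: ½(7 + 6)(6) = 39 m/s
6–11 s: ½(6 + 9)(5) = 37.5 m/s
11–12 s: ½(9 + 3)(1) = 6 m/s
Δv = 82.5 m/s, so v(12) = -9 + (82.5) = 73.5 m/s.

73.5 m/s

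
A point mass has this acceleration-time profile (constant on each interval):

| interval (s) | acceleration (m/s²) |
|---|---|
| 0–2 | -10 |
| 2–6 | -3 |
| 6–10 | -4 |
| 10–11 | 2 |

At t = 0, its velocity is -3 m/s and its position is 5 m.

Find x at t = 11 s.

On each constant-a segment, Δv = aΔt and Δx = v₀Δt + ½aΔt²; chain segment to segment.
0–2 s: v starts -3 m/s; Δx = -3·2 + ½·-10·2² = -26 m; v ends -23 m/s.
2–6 s: v starts -23 m/s; Δx = -23·4 + ½·-3·4² = -116 m; v ends -35 m/s.
6–10 s: v starts -35 m/s; Δx = -35·4 + ½·-4·4² = -172 m; v ends -51 m/s.
10–11 s: v starts -51 m/s; Δx = -51·1 + ½·2·1² = -50 m; v ends -49 m/s.
x(11) = 5 + Σ Δx = -359 m.

-359 m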